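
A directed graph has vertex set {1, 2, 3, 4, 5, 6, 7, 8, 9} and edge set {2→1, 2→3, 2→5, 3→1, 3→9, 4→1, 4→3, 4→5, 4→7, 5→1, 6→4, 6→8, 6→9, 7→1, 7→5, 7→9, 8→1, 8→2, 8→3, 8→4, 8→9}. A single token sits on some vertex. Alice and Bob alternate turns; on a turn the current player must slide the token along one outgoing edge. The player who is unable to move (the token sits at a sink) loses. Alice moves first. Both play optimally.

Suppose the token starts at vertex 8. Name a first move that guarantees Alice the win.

Move to 9.

Build the W/L table. Terminal = L. A non-terminal position is W if it has a move to some L; otherwise it is L.
Every edge goes from a vertex to one that appears earlier in the order 1, 9, 3, 5, 7, 4, 2, 8, 6, so processing vertices in that order labels each vertex after all of its successors.
1: no outgoing edge → L
9: no outgoing edge → L
3: W (go to 9, an L position)
5: W (go to 1, an L position)
7: W (go to 9, an L position)
4: W (go to 1, an L position)
2: W (go to 1, an L position)
8: W (go to 9, an L position)
6: W (go to 9, an L position)
From 8, the L positions reachable in one move are: 9, 1. Any move reaching one of these is winning.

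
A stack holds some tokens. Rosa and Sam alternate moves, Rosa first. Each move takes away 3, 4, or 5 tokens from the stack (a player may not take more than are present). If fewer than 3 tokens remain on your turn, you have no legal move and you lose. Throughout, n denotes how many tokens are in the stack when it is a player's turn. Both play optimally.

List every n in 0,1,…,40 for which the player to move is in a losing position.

0, 1, 2, 8, 9, 10, 16, 17, 18, 24, 25, 26, 32, 33, 34, 40

Label each position W (a win for the player to move) or L (a loss). A position with no legal move is L; any other position is W exactly when some move reaches an L, and L when every move reaches a W.
n=0: no move → L
n=1: no move → L
n=2: no move → L
n=3: can move to 0, which is L ⇒ W
n=4: can move to 1, which is L ⇒ W
n=5: can move to 2, which is L ⇒ W
n=6: can move to 2, which is L ⇒ W
n=7: can move to 2, which is L ⇒ W
n=8: moves to 5(W), 4(W), 3(W); every one is W ⇒ L
n=9: moves to 6(W), 5(W), 4(W); every one is W ⇒ L
n=10: moves to 7(W), 6(W), 5(W); every one is W ⇒ L
n=11: can move to 8, which is L ⇒ W
n=12: can move to 9, which is L ⇒ W
n=13: can move to 10, which is L ⇒ W
n=14: can move to 10, which is L ⇒ W
n=15: can move to 10, which is L ⇒ W
n=16: moves to 13(W), 12(W), 11(W); every one is W ⇒ L
n=17: moves to 14(W), 13(W), 12(W); every one is W ⇒ L
n=18: moves to 15(W), 14(W), 13(W); every one is W ⇒ L
n=19: can move to 16, which is L ⇒ W
n=20: can move to 17, which is L ⇒ W
n=21: can move to 18, which is L ⇒ W
n=22: can move to 18, which is L ⇒ W
n=23: can move to 18, which is L ⇒ W
n=24: moves to 21(W), 20(W), 19(W); every one is W ⇒ L
n=25: moves to 22(W), 21(W), 20(W); every one is W ⇒ L
n=26: moves to 23(W), 22(W), 21(W); every one is W ⇒ L
n=27: can move to 24, which is L ⇒ W
n=28: can move to 25, which is L ⇒ W
n=29: can move to 26, which is L ⇒ W
n=30: can move to 26, which is L ⇒ W
n=31: can move to 26, which is L ⇒ W
n=32: moves to 29(W), 28(W), 27(W); every one is W ⇒ L
n=33: moves to 30(W), 29(W), 28(W); every one is W ⇒ L
n=34: moves to 31(W), 30(W), 29(W); every one is W ⇒ L
n=35: can move to 32, which is L ⇒ W
n=36: can move to 33, which is L ⇒ W
n=37: can move to 34, which is L ⇒ W
n=38: can move to 34, which is L ⇒ W
n=39: can move to 34, which is L ⇒ W
n=40: moves to 37(W), 36(W), 35(W); every one is W ⇒ L
The losing starting values of n are exactly the entries labelled L in this table (16 of them).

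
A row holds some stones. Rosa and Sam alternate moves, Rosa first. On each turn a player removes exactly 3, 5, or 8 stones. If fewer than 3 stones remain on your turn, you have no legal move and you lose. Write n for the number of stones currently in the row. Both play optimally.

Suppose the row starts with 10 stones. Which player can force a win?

Rosa wins.

Compute win/loss labels from the base case upward. A position with no move is L. Any other position is W if it can reach an L in one move, else L.
n=0: no move → L
n=1: no move → L
n=2: no move → L
n=3: reaches L-position 0 → W
n=4: reaches L-position 1 → W
n=5: reaches L-position 2 → W
n=6: reaches L-position 1 → W
n=7: reaches L-position 2 → W
n=8: reaches L-position 0 → W
n=9: reaches L-position 1 → W
n=10: reaches L-position 2 → W
From 10 Rosa can remove 8, leaving 2, reaching an L position.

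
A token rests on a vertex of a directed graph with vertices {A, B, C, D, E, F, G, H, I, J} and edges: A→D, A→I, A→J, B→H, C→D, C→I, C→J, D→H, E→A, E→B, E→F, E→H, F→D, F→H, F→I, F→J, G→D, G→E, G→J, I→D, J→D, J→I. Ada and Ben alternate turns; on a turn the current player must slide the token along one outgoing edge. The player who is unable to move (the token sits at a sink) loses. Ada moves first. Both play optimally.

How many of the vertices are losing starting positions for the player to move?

3

Positions with no move are L. A position that does have a move is losing for the player to move precisely when every available move leads to a winning position for the opponent. Fill in the labels:
Every edge goes from a vertex to one that appears earlier in the order H, D, I, J, A, B, C, F, E, G, so processing vertices in that order labels each vertex after all of its successors.
H: no outgoing edge → L
D: W (go to H, an L position)
I: L (sole option D(W) is W)
J: W (go to I, an L position)
A: W (go to I, an L position)
B: W (go to H, an L position)
C: W (go to I, an L position)
F: W (go to I, an L position)
E: W (go to H, an L position)
G: L (options E(W), J(W), D(W) are all W)
The L vertices are G, H, I; that is 3 in all.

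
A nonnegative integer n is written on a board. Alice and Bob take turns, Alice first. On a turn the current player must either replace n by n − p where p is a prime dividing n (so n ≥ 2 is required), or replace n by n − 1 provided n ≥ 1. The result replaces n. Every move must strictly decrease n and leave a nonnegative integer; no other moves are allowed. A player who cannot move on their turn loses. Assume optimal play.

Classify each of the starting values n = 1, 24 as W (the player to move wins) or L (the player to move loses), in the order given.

Label each position W (a win for the player to move) or L (a loss). A position with no legal move is L; any other position is W exactly when some move reaches an L, and L when every move reaches a W.
n=0: no move → L
n=1: →0(L), so W
n=2: →0(L), so W
n=3: →0(L), so W
n=4: →2(W), 3(W) — all W, so L
n=5: →0(L), so W
n=6: →4(L), so W
n=7: →0(L), so W
n=8: →6(W), 7(W) — all W, so L
n=9: →8(L), so W
n=10: →8(L), so W
n=11: →0(L), so W
n=12: →9(W), 10(W), 11(W) — all W, so L
n=13: →0(L), so W
n=14: →12(L), so W
n=15: →12(L), so W
n=16: →14(W), 15(W) — all W, so L
n=17: →0(L), so W
n=18: →16(L), so W
n=19: →0(L), so W
n=20: →15(W), 18(W), 19(W) — all W, so L
n=21: →20(L), so W
n=22: →20(L), so W
n=23: →0(L), so W
n=24: →21(W), 22(W), 23(W) — all W, so L

1: W, 24: L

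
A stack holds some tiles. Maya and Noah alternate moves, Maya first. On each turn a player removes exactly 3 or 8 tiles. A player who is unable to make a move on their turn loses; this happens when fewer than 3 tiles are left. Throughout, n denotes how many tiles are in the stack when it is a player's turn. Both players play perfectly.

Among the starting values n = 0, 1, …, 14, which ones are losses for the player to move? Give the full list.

0, 1, 2, 6, 7, 11, 12, 13

Use the standard recursion: the mover loses at a terminal position; elsewhere, the mover wins exactly when some move hands the opponent an L position.
n=0: no move → L
n=1: no move → L
n=2: no move → L
n=3: reaches L-position 0 → W
n=4: reaches L-position 1 → W
n=5: reaches L-position 2 → W
n=6: only reaches 3(W), which is W → L
n=7: only reaches 4(W), which is W → L
n=8: reaches L-position 0 → W
n=9: reaches L-position 6 → W
n=10: reaches L-position 7 → W
n=11: only reaches 8(W), 3(W), all W → L
n=12: only reaches 9(W), 4(W), all W → L
n=13: only reaches 10(W), 5(W), all W → L
n=14: reaches L-position 11 → W
Reading off the rows marked L gives the requested list; there are 8 such values of n.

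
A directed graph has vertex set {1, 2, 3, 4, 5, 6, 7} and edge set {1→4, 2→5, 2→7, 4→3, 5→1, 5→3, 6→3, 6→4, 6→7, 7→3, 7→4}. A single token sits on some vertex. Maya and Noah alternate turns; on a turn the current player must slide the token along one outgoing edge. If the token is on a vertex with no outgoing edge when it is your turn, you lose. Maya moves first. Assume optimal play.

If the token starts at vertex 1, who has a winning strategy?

Label each position W (a win for the player to move) or L (a loss). A position with no legal move is L; any other position is W exactly when some move reaches an L, and L when every move reaches a W.
Every edge goes from a vertex to one that appears earlier in the order 3, 4, 7, 6, 1, 5, 2, so processing vertices in that order labels each vertex after all of its successors.
3: no outgoing edge → L
4: can move to 3, which is L ⇒ W
7: can move to 3, which is L ⇒ W
6: can move to 3, which is L ⇒ W
1: the only move is to 4(W), a W ⇒ L
5: can move to 1, which is L ⇒ W
2: moves to 5(W), 7(W); every one is W ⇒ L
Every move from 1 reaches a W position, so the mover loses.

Noah wins.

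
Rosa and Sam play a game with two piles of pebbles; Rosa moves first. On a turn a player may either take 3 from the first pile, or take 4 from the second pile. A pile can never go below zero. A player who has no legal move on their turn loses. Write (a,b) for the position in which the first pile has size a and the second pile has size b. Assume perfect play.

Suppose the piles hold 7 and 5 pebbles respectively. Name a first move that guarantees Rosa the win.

Label each position W (a win for the player to move) or L (a loss). A position with no legal move is L; any other position is W exactly when some move reaches an L, and L when every move reaches a W.
No move ever increases a pile, so every position that can arise here has a ≤ 7 and b ≤ 5; it is enough to label the cells with 0 ≤ a ≤ 7 and 0 ≤ b ≤ 5.
Every move lowers a or b (never raises either), so fill the grid row by row in increasing a, and left to right within a row: each cell's successors are then already labelled.
      b=0  b=1  b=2  b=3  b=4  b=5
a=0:    L    L    L    L    W    W
a=1:    L    L    L    L    W    W
a=2:    L    L    L    L    W    W
a=3:    W    W    W    W    L    L
a=4:    W    W    W    W    L    L
a=5:    W    W    W    W    L    L
a=6:    L    L    L    L    W    W
a=7:    L    L    L    L    W    W
Cells with no legal move (terminal, hence L): (0,0), (0,1), (0,2), (0,3), (1,0), (1,1), (1,2), (1,3), (2,0), (2,1), (2,2), (2,3).
The remaining L cells, each justified by listing all of its moves:
(3,4): moves to (0,4)(W), (3,0)(W); every one is W ⇒ L
(3,5): moves to (0,5)(W), (3,1)(W); every one is W ⇒ L
(4,4): moves to (1,4)(W), (4,0)(W); every one is W ⇒ L
(4,5): moves to (1,5)(W), (4,1)(W); every one is W ⇒ L
(5,4): moves to (2,4)(W), (5,0)(W); every one is W ⇒ L
(5,5): moves to (2,5)(W), (5,1)(W); every one is W ⇒ L
(6,0): the only move is to (3,0)(W), a W ⇒ L
(6,1): the only move is to (3,1)(W), a W ⇒ L
(6,2): the only move is to (3,2)(W), a W ⇒ L
(6,3): the only move is to (3,3)(W), a W ⇒ L
(7,0): the only move is to (4,0)(W), a W ⇒ L
(7,1): the only move is to (4,1)(W), a W ⇒ L
(7,2): the only move is to (4,2)(W), a W ⇒ L
(7,3): the only move is to (4,3)(W), a W ⇒ L
Every other cell has at least one move into one of the L cells above, so it is W.
From (7,5), the L positions reachable in one move are: (4,5), (7,1). Any move reaching one of these is winning.

Move to (4,5).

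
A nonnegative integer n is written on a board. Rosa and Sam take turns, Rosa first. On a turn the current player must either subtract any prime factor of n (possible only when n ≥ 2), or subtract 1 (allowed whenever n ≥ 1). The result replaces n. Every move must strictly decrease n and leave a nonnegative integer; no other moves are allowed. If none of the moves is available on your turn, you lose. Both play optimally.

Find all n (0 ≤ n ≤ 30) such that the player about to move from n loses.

Compute win/loss labels from the base case upward. A position with no move is L. Any other position is W if it can reach an L in one move, else L.
n=0: no move → L
n=1: W (go to 0, an L position)
n=2: W (go to 0, an L position)
n=3: W (go to 0, an L position)
n=4: L (options 2(W), 3(W) are all W)
n=5: W (go to 0, an L position)
n=6: W (go to 4, an L position)
n=7: W (go to 0, an L position)
n=8: L (options 6(W), 7(W) are all W)
n=9: W (go to 8, an L position)
n=10: W (go to 8, an L position)
n=11: W (go to 0, an L position)
n=12: L (options 9(W), 10(W), 11(W) are all W)
n=13: W (go to 0, an L position)
n=14: W (go to 12, an L position)
n=15: W (go to 12, an L position)
n=16: L (options 14(W), 15(W) are all W)
n=17: W (go to 0, an L position)
n=18: W (go to 16, an L position)
n=19: W (go to 0, an L position)
n=20: L (options 15(W), 18(W), 19(W) are all W)
n=21: W (go to 20, an L position)
n=22: W (go to 20, an L position)
n=23: W (go to 0, an L position)
n=24: L (options 21(W), 22(W), 23(W) are all W)
n=25: W (go to 20, an L position)
n=26: W (go to 24, an L position)
n=27: W (go to 24, an L position)
n=28: L (options 21(W), 26(W), 27(W) are all W)
n=29: W (go to 0, an L position)
n=30: W (go to 28, an L position)
The losing starting values of n are exactly the entries labelled L in this table (8 of them).

0, 4, 8, 12, 16, 20, 24, 28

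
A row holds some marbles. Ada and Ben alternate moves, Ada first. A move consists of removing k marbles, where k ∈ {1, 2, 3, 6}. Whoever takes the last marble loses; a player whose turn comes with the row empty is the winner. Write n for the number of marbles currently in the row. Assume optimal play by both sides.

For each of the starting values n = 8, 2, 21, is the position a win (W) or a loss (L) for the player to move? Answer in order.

Build the W/L table. Terminal = W. A non-terminal position is W if it has a move to some L; otherwise it is L.
n=0: no move; the opponent has just taken the last marble and therefore loses → W
n=1: only reaches 0(W), which is W → L
n=2: reaches L-position 1 → W
n=3: reaches L-position 1 → W
n=4: reaches L-position 1 → W
n=5: only reaches 4(W), 3(W), 2(W), all W → L
n=6: reaches L-position 5 → W
n=7: reaches L-position 5 → W
n=8: reaches L-position 5 → W
n=9: only reaches 8(W), 7(W), 6(W), 3(W), all W → L
n=10: reaches L-position 9 → W
n=11: reaches L-position 9 → W
n=12: reaches L-position 9 → W
n=13: only reaches 12(W), 11(W), 10(W), 7(W), all W → L
n=14: reaches L-position 13 → W
n=15: reaches L-position 13 → W
n=16: reaches L-position 13 → W
n=17: only reaches 16(W), 15(W), 14(W), 11(W), all W → L
n=18: reaches L-position 17 → W
n=19: reaches L-position 17 → W
n=20: reaches L-position 17 → W
n=21: only reaches 20(W), 19(W), 18(W), 15(W), all W → L

8: W, 2: W, 21: L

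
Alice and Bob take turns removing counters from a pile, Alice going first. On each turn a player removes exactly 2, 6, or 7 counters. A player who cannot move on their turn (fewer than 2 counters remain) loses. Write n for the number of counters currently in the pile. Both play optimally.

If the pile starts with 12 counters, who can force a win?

Alice wins.

Work bottom-up. With no move the player to move loses. Otherwise the position is W if at least one move leads to an L position for the opponent, and L if every move leads to a W.
n=0: no move → L
n=1: no move → L
n=2: W (go to 0, an L position)
n=3: W (go to 1, an L position)
n=4: L (sole option 2(W) is W)
n=5: L (sole option 3(W) is W)
n=6: W (go to 4, an L position)
n=7: W (go to 5, an L position)
n=8: W (go to 1, an L position)
n=9: L (options 7(W), 3(W), 2(W) are all W)
n=10: W (go to 4, an L position)
n=11: W (go to 9, an L position)
n=12: W (go to 5, an L position)
From 12 Alice can remove 7, leaving 5, reaching an L position.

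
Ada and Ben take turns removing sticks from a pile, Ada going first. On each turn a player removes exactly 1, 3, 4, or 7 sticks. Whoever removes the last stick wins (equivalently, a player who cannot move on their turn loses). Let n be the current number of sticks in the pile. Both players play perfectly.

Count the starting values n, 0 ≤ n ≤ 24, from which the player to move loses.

Classify positions by backward induction: terminal positions (no move available) are L. From any other position, the mover wins iff some move reaches an L.
n=0: no move → L
n=1: reaches L-position 0 → W
n=2: only reaches 1(W), which is W → L
n=3: reaches L-position 2 → W
n=4: reaches L-position 0 → W
n=5: reaches L-position 2 → W
n=6: reaches L-position 2 → W
n=7: reaches L-position 0 → W
n=8: only reaches 7(W), 5(W), 4(W), 1(W), all W → L
n=9: reaches L-position 8 → W
n=10: only reaches 9(W), 7(W), 6(W), 3(W), all W → L
n=11: reaches L-position 10 → W
n=12: reaches L-position 8 → W
n=13: reaches L-position 10 → W
n=14: reaches L-position 10 → W
n=15: reaches L-position 8 → W
n=16: only reaches 15(W), 13(W), 12(W), 9(W), all W → L
n=17: reaches L-position 16 → W
n=18: only reaches 17(W), 15(W), 14(W), 11(W), all W → L
n=19: reaches L-position 18 → W
n=20: reaches L-position 16 → W
n=21: reaches L-position 18 → W
n=22: reaches L-position 18 → W
n=23: reaches L-position 16 → W
n=24: only reaches 23(W), 21(W), 20(W), 17(W), all W → L
L entries with 0 ≤ n ≤ 24: n = 0, 2, 8, 10, 16, 18, 24; that makes 7.

7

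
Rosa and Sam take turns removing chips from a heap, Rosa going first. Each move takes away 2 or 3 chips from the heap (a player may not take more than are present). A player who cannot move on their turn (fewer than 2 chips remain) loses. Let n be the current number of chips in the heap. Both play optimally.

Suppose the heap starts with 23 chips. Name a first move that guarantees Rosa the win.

Remove 2, leaving 21.

Use the standard recursion: the mover loses at a terminal position; elsewhere, the mover wins exactly when some move hands the opponent an L position.
n=0: no move → L
n=1: no move → L
n=2: can move to 0, which is L ⇒ W
n=3: can move to 1, which is L ⇒ W
n=4: can move to 1, which is L ⇒ W
n=5: moves to 3(W), 2(W); every one is W ⇒ L
n=6: moves to 4(W), 3(W); every one is W ⇒ L
n=7: can move to 5, which is L ⇒ W
n=8: can move to 6, which is L ⇒ W
n=9: can move to 6, which is L ⇒ W
n=10: moves to 8(W), 7(W); every one is W ⇒ L
n=11: moves to 9(W), 8(W); every one is W ⇒ L
n=12: can move to 10, which is L ⇒ W
n=13: can move to 11, which is L ⇒ W
n=14: can move to 11, which is L ⇒ W
n=15: moves to 13(W), 12(W); every one is W ⇒ L
n=16: moves to 14(W), 13(W); every one is W ⇒ L
n=17: can move to 15, which is L ⇒ W
n=18: can move to 16, which is L ⇒ W
n=19: can move to 16, which is L ⇒ W
n=20: moves to 18(W), 17(W); every one is W ⇒ L
n=21: moves to 19(W), 18(W); every one is W ⇒ L
n=22: can move to 20, which is L ⇒ W
n=23: can move to 21, which is L ⇒ W
From 23, the L positions reachable in one move are: 21, 20. Any move reaching one of these is winning.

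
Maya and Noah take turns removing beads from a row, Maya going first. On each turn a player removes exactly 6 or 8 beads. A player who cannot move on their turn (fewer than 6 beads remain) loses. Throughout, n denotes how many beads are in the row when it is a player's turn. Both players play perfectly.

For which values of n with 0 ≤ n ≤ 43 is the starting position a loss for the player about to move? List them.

0, 1, 2, 3, 4, 5, 14, 15, 16, 17, 18, 19, 28, 29, 30, 31, 32, 33, 42, 43

Compute win/loss labels from the base case upward. A position with no move is L. Any other position is W if it can reach an L in one move, else L.
n=0: no move → L
n=1: no move → L
n=2: no move → L
n=3: no move → L
n=4: no move → L
n=5: no move → L
n=6: can move to 0, which is L ⇒ W
n=7: can move to 1, which is L ⇒ W
n=8: can move to 2, which is L ⇒ W
n=9: can move to 3, which is L ⇒ W
n=10: can move to 4, which is L ⇒ W
n=11: can move to 5, which is L ⇒ W
n=12: can move to 4, which is L ⇒ W
n=13: can move to 5, which is L ⇒ W
n=14: moves to 8(W), 6(W); every one is W ⇒ L
n=15: moves to 9(W), 7(W); every one is W ⇒ L
n=16: moves to 10(W), 8(W); every one is W ⇒ L
n=17: moves to 11(W), 9(W); every one is W ⇒ L
n=18: moves to 12(W), 10(W); every one is W ⇒ L
n=19: moves to 13(W), 11(W); every one is W ⇒ L
n=20: can move to 14, which is L ⇒ W
n=21: can move to 15, which is L ⇒ W
n=22: can move to 16, which is L ⇒ W
n=23: can move to 17, which is L ⇒ W
n=24: can move to 18, which is L ⇒ W
n=25: can move to 19, which is L ⇒ W
n=26: can move to 18, which is L ⇒ W
n=27: can move to 19, which is L ⇒ W
n=28: moves to 22(W), 20(W); every one is W ⇒ L
n=29: moves to 23(W), 21(W); every one is W ⇒ L
n=30: moves to 24(W), 22(W); every one is W ⇒ L
n=31: moves to 25(W), 23(W); every one is W ⇒ L
n=32: moves to 26(W), 24(W); every one is W ⇒ L
n=33: moves to 27(W), 25(W); every one is W ⇒ L
n=34: can move to 28, which is L ⇒ W
n=35: can move to 29, which is L ⇒ W
n=36: can move to 30, which is L ⇒ W
n=37: can move to 31, which is L ⇒ W
n=38: can move to 32, which is L ⇒ W
n=39: can move to 33, which is L ⇒ W
n=40: can move to 32, which is L ⇒ W
n=41: can move to 33, which is L ⇒ W
n=42: moves to 36(W), 34(W); every one is W ⇒ L
n=43: moves to 37(W), 35(W); every one is W ⇒ L
Reading off the rows marked L gives the requested list; there are 20 such values of n.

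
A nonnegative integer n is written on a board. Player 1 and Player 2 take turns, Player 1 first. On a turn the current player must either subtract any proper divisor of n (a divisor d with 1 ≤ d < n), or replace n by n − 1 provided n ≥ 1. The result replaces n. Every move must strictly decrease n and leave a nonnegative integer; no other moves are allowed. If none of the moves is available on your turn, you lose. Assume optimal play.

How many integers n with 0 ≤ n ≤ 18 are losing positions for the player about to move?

Classify positions by backward induction: terminal positions (no move available) are L. From any other position, the mover wins iff some move reaches an L.
n=0: no move → L
n=1: can move to 0, which is L ⇒ W
n=2: the only move is to 1(W), a W ⇒ L
n=3: can move to 2, which is L ⇒ W
n=4: can move to 2, which is L ⇒ W
n=5: the only move is to 4(W), a W ⇒ L
n=6: can move to 5, which is L ⇒ W
n=7: the only move is to 6(W), a W ⇒ L
n=8: can move to 7, which is L ⇒ W
n=9: moves to 6(W), 8(W); every one is W ⇒ L
n=10: can move to 5, which is L ⇒ W
n=11: the only move is to 10(W), a W ⇒ L
n=12: can move to 9, which is L ⇒ W
n=13: the only move is to 12(W), a W ⇒ L
n=14: can move to 7, which is L ⇒ W
n=15: moves to 10(W), 12(W), 14(W); every one is W ⇒ L
n=16: can move to 15, which is L ⇒ W
n=17: the only move is to 16(W), a W ⇒ L
n=18: can move to 9, which is L ⇒ W
L entries with 0 ≤ n ≤ 18: n = 0, 2, 5, 7, 9, 11, 13, 15, 17; that makes 9.

9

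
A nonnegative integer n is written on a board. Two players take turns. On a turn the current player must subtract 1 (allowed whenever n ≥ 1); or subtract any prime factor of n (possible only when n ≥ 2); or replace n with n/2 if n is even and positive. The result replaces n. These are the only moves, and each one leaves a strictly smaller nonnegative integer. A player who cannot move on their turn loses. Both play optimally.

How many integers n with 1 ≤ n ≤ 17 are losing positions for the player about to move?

3

Use the standard recursion: the mover loses at a terminal position; elsewhere, the mover wins exactly when some move hands the opponent an L position.
n=0: no move → L
n=1: W (go to 0, an L position)
n=2: W (go to 0, an L position)
n=3: W (go to 0, an L position)
n=4: L (options 2(W), 3(W) are all W)
n=5: W (go to 0, an L position)
n=6: W (go to 4, an L position)
n=7: W (go to 0, an L position)
n=8: W (go to 4, an L position)
n=9: L (options 6(W), 8(W) are all W)
n=10: W (go to 9, an L position)
n=11: W (go to 0, an L position)
n=12: W (go to 9, an L position)
n=13: W (go to 0, an L position)
n=14: L (options 7(W), 12(W), 13(W) are all W)
n=15: W (go to 14, an L position)
n=16: W (go to 14, an L position)
n=17: W (go to 0, an L position)
L entries with 1 ≤ n ≤ 17 (n=0 is outside the asked range and is not counted): n = 4, 9, 14; that makes 3.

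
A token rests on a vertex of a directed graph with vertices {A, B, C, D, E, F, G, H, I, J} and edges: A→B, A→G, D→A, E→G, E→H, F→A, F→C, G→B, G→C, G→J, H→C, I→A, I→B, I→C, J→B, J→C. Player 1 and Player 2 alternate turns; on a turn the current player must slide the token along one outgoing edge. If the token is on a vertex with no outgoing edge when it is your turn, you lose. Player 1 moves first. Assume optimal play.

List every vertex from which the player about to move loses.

B, C, D, E

Use the standard recursion: the mover loses at a terminal position; elsewhere, the mover wins exactly when some move hands the opponent an L position.
Every edge goes from a vertex to one that appears earlier in the order C, B, J, G, A, F, H, E, D, I, so processing vertices in that order labels each vertex after all of its successors.
C: no outgoing edge → L
B: no outgoing edge → L
J: →B(L), so W
G: →B(L), so W
A: →B(L), so W
F: →C(L), so W
H: →C(L), so W
E: →H(W), G(W) — all W, so L
D: →A(W) only, which is W, so L
I: →B(L), so W
The losing starting vertices are exactly the entries labelled L in this table (4 of them).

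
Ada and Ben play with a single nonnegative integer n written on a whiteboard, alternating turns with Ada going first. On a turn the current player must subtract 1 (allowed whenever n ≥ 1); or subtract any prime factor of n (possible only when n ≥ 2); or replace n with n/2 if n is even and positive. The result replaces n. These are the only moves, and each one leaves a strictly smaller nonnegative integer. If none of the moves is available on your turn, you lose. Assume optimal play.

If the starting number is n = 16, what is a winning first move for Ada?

Move to 14.

Work bottom-up. With no move the player to move loses. Otherwise the position is W if at least one move leads to an L position for the opponent, and L if every move leads to a W.
n=0: no move → L
n=1: can move to 0, which is L ⇒ W
n=2: can move to 0, which is L ⇒ W
n=3: can move to 0, which is L ⇒ W
n=4: moves to 2(W), 3(W); every one is W ⇒ L
n=5: can move to 0, which is L ⇒ W
n=6: can move to 4, which is L ⇒ W
n=7: can move to 0, which is L ⇒ W
n=8: can move to 4, which is L ⇒ W
n=9: moves to 6(W), 8(W); every one is W ⇒ L
n=10: can move to 9, which is L ⇒ W
n=11: can move to 0, which is L ⇒ W
n=12: can move to 9, which is L ⇒ W
n=13: can move to 0, which is L ⇒ W
n=14: moves to 7(W), 12(W), 13(W); every one is W ⇒ L
n=15: can move to 14, which is L ⇒ W
n=16: can move to 14, which is L ⇒ W
From 16, the L positions reachable in one move are: 14.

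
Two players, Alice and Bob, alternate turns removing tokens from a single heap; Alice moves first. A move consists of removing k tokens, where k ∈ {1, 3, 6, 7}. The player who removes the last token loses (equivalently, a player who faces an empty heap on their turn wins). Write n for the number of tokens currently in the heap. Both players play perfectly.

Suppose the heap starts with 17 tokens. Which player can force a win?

Bob wins.

Compute win/loss labels from the base case upward. A position with no move is W. Any other position is W if it can reach an L in one move, else L.
n=0: no move; the opponent has just taken the last token and therefore loses → W
n=1: only reaches 0(W), which is W → L
n=2: reaches L-position 1 → W
n=3: only reaches 2(W), 0(W), all W → L
n=4: reaches L-position 3 → W
n=5: only reaches 4(W), 2(W), all W → L
n=6: reaches L-position 5 → W
n=7: reaches L-position 1 → W
n=8: reaches L-position 5 → W
n=9: reaches L-position 3 → W
n=10: reaches L-position 3 → W
n=11: reaches L-position 5 → W
n=12: reaches L-position 5 → W
n=13: only reaches 12(W), 10(W), 7(W), 6(W), all W → L
n=14: reaches L-position 13 → W
n=15: only reaches 14(W), 12(W), 9(W), 8(W), all W → L
n=16: reaches L-position 15 → W
n=17: only reaches 16(W), 14(W), 11(W), 10(W), all W → L
The starting position 17 is L: whatever Alice does, the opponent receives a W position.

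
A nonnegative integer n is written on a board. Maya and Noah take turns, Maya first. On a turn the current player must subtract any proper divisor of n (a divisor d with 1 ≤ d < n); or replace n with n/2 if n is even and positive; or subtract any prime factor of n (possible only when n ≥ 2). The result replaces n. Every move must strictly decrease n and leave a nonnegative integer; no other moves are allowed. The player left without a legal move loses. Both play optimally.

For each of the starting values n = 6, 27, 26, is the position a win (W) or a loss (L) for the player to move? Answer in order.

6: W, 27: W, 26: L

Compute win/loss labels from the base case upward. A position with no move is L. Any other position is W if it can reach an L in one move, else L.
n=0: no move → L
n=1: no move → L
n=2: reaches L-position 0 → W
n=3: reaches L-position 0 → W
n=4: only reaches 2(W), 3(W), all W → L
n=5: reaches L-position 0 → W
n=6: reaches L-position 4 → W
n=7: reaches L-position 0 → W
n=8: reaches L-position 4 → W
n=9: only reaches 6(W), 8(W), all W → L
n=10: reaches L-position 9 → W
n=11: reaches L-position 0 → W
n=12: reaches L-position 9 → W
n=13: reaches L-position 0 → W
n=14: only reaches 7(W), 12(W), 13(W), all W → L
n=15: reaches L-position 14 → W
n=16: reaches L-position 14 → W
n=17: reaches L-position 0 → W
n=18: reaches L-position 9 → W
n=19: reaches L-position 0 → W
n=20: only reaches 10(W), 15(W), 16(W), 18(W), 19(W), all W → L
n=21: reaches L-position 14 → W
n=22: reaches L-position 20 → W
n=23: reaches L-position 0 → W
n=24: reaches L-position 20 → W
n=25: reaches L-position 20 → W
n=26: only reaches 13(W), 24(W), 25(W), all W → L
n=27: reaches L-position 26 → W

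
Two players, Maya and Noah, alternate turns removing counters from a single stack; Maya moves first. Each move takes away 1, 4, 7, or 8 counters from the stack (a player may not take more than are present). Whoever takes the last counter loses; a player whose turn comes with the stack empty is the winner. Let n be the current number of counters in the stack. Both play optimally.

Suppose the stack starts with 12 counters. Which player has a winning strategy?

Noah wins.

Classify positions by backward induction: terminal positions (no move available) are W. From any other position, the mover wins iff some move reaches an L.
n=0: no move; the opponent has just taken the last counter and therefore loses → W
n=1: the only move is to 0(W), a W ⇒ L
n=2: can move to 1, which is L ⇒ W
n=3: the only move is to 2(W), a W ⇒ L
n=4: can move to 3, which is L ⇒ W
n=5: can move to 1, which is L ⇒ W
n=6: moves to 5(W), 2(W); every one is W ⇒ L
n=7: can move to 6, which is L ⇒ W
n=8: can move to 1, which is L ⇒ W
n=9: can move to 1, which is L ⇒ W
n=10: can move to 6, which is L ⇒ W
n=11: can move to 3, which is L ⇒ W
n=12: moves to 11(W), 8(W), 5(W), 4(W); every one is W ⇒ L
The starting position 12 is L: whatever Maya does, the opponent receives a W position.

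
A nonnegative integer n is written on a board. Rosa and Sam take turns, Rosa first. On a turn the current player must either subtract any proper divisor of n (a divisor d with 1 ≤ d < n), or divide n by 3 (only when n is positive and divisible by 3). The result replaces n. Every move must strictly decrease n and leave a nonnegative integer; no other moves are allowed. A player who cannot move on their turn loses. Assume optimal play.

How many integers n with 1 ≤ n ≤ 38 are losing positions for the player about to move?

Build the W/L table. Terminal = L. A non-terminal position is W if it has a move to some L; otherwise it is L.
n=0: no move → L
n=1: no move → L
n=2: reaches L-position 1 → W
n=3: reaches L-position 1 → W
n=4: only reaches 2(W), 3(W), all W → L
n=5: reaches L-position 4 → W
n=6: reaches L-position 4 → W
n=7: only reaches 6(W), which is W → L
n=8: reaches L-position 4 → W
n=9: only reaches 3(W), 6(W), 8(W), all W → L
n=10: reaches L-position 9 → W
n=11: only reaches 10(W), which is W → L
n=12: reaches L-position 4 → W
n=13: only reaches 12(W), which is W → L
n=14: reaches L-position 7 → W
n=15: only reaches 5(W), 10(W), 12(W), 14(W), all W → L
n=16: reaches L-position 15 → W
n=17: only reaches 16(W), which is W → L
n=18: reaches L-position 9 → W
n=19: only reaches 18(W), which is W → L
n=20: reaches L-position 15 → W
n=21: reaches L-position 7 → W
n=22: reaches L-position 11 → W
n=23: only reaches 22(W), which is W → L
n=24: reaches L-position 23 → W
n=25: only reaches 20(W), 24(W), all W → L
n=26: reaches L-position 13 → W
n=27: reaches L-position 9 → W
n=28: only reaches 14(W), 21(W), 24(W), 26(W), 27(W), all W → L
n=29: reaches L-position 28 → W
n=30: reaches L-position 15 → W
n=31: only reaches 30(W), which is W → L
n=32: reaches L-position 28 → W
n=33: reaches L-position 11 → W
n=34: reaches L-position 17 → W
n=35: reaches L-position 28 → W
n=36: only reaches 12(W), 18(W), 24(W), 27(W), 30(W), 32(W), 33(W), 34(W), 35(W), all W → L
n=37: reaches L-position 36 → W
n=38: reaches L-position 19 → W
L entries with 1 ≤ n ≤ 38 (n=0 is outside the asked range and is not counted): n = 1, 4, 7, 9, 11, 13, 15, 17, 19, 23, 25, 28, 31, 36; that makes 14.

14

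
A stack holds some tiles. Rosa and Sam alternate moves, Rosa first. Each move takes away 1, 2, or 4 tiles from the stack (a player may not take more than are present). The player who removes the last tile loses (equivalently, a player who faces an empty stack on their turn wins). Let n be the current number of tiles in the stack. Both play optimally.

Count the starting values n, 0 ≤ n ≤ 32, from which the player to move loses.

Build the W/L table. Terminal = W. A non-terminal position is W if it has a move to some L; otherwise it is L.
n=0: no move; the opponent has just taken the last tile and therefore loses → W
n=1: L (sole option 0(W) is W)
n=2: W (go to 1, an L position)
n=3: W (go to 1, an L position)
n=4: L (options 3(W), 2(W), 0(W) are all W)
n=5: W (go to 4, an L position)
n=6: W (go to 4, an L position)
n=7: L (options 6(W), 5(W), 3(W) are all W)
n=8: W (go to 7, an L position)
n=9: W (go to 7, an L position)
n=10: L (options 9(W), 8(W), 6(W) are all W)
n=11: W (go to 10, an L position)
n=12: W (go to 10, an L position)
n=13: L (options 12(W), 11(W), 9(W) are all W)
n=14: W (go to 13, an L position)
n=15: W (go to 13, an L position)
n=16: L (options 15(W), 14(W), 12(W) are all W)
n=17: W (go to 16, an L position)
n=18: W (go to 16, an L position)
n=19: L (options 18(W), 17(W), 15(W) are all W)
n=20: W (go to 19, an L position)
n=21: W (go to 19, an L position)
n=22: L (options 21(W), 20(W), 18(W) are all W)
n=23: W (go to 22, an L position)
n=24: W (go to 22, an L position)
n=25: L (options 24(W), 23(W), 21(W) are all W)
n=26: W (go to 25, an L position)
n=27: W (go to 25, an L position)
n=28: L (options 27(W), 26(W), 24(W) are all W)
n=29: W (go to 28, an L position)
n=30: W (go to 28, an L position)
n=31: L (options 30(W), 29(W), 27(W) are all W)
n=32: W (go to 31, an L position)
L entries with 0 ≤ n ≤ 32: n = 1, 4, 7, 10, 13, 16, 19, 22, 25, 28, 31; that makes 11.

11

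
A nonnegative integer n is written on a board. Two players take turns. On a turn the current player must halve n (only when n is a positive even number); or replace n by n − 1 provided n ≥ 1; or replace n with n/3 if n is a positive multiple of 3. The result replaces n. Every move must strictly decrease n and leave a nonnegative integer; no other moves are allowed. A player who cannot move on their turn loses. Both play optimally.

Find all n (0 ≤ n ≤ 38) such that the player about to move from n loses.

0, 2, 5, 7, 9, 11, 13, 16, 19, 23, 25, 28, 30, 34, 36

Use the standard recursion: the mover loses at a terminal position; elsewhere, the mover wins exactly when some move hands the opponent an L position.
n=0: no move → L
n=1: →0(L), so W
n=2: →1(W) only, which is W, so L
n=3: →2(L), so W
n=4: →2(L), so W
n=5: →4(W) only, which is W, so L
n=6: →2(L), so W
n=7: →6(W) only, which is W, so L
n=8: →7(L), so W
n=9: →3(W), 8(W) — all W, so L
n=10: →5(L), so W
n=11: →10(W) only, which is W, so L
n=12: →11(L), so W
n=13: →12(W) only, which is W, so L
n=14: →7(L), so W
n=15: →5(L), so W
n=16: →8(W), 15(W) — all W, so L
n=17: →16(L), so W
n=18: →9(L), so W
n=19: →18(W) only, which is W, so L
n=20: →19(L), so W
n=21: →7(L), so W
n=22: →11(L), so W
n=23: →22(W) only, which is W, so L
n=24: →23(L), so W
n=25: →24(W) only, which is W, so L
n=26: →13(L), so W
n=27: →9(L), so W
n=28: →14(W), 27(W) — all W, so L
n=29: →28(L), so W
n=30: →10(W), 15(W), 29(W) — all W, so L
n=31: →30(L), so W
n=32: →16(L), so W
n=33: →11(L), so W
n=34: →17(W), 33(W) — all W, so L
n=35: →34(L), so W
n=36: →12(W), 18(W), 35(W) — all W, so L
n=37: →36(L), so W
n=38: →19(L), so W
The losing starting values of n are exactly the entries labelled L in this table (15 of them).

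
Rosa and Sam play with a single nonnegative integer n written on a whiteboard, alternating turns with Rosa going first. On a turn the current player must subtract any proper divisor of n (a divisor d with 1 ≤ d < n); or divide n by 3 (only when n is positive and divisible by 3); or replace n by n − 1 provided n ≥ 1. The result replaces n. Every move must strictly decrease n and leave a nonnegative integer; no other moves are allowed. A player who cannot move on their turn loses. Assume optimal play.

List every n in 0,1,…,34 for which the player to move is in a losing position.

0, 2, 5, 7, 9, 11, 13, 16, 19, 23, 25, 28, 31, 34

Use the standard recursion: the mover loses at a terminal position; elsewhere, the mover wins exactly when some move hands the opponent an L position.
n=0: no move → L
n=1: reaches L-position 0 → W
n=2: only reaches 1(W), which is W → L
n=3: reaches L-position 2 → W
n=4: reaches L-position 2 → W
n=5: only reaches 4(W), which is W → L
n=6: reaches L-position 2 → W
n=7: only reaches 6(W), which is W → L
n=8: reaches L-position 7 → W
n=9: only reaches 3(W), 6(W), 8(W), all W → L
n=10: reaches L-position 5 → W
n=11: only reaches 10(W), which is W → L
n=12: reaches L-position 9 → W
n=13: only reaches 12(W), which is W → L
n=14: reaches L-position 7 → W
n=15: reaches L-position 5 → W
n=16: only reaches 8(W), 12(W), 14(W), 15(W), all W → L
n=17: reaches L-position 16 → W
n=18: reaches L-position 9 → W
n=19: only reaches 18(W), which is W → L
n=20: reaches L-position 16 → W
n=21: reaches L-position 7 → W
n=22: reaches L-position 11 → W
n=23: only reaches 22(W), which is W → L
n=24: reaches L-position 16 → W
n=25: only reaches 20(W), 24(W), all W → L
n=26: reaches L-position 13 → W
n=27: reaches L-position 9 → W
n=28: only reaches 14(W), 21(W), 24(W), 26(W), 27(W), all W → L
n=29: reaches L-position 28 → W
n=30: reaches L-position 25 → W
n=31: only reaches 30(W), which is W → L
n=32: reaches L-position 16 → W
n=33: reaches L-position 11 → W
n=34: only reaches 17(W), 32(W), 33(W), all W → L
Reading off the rows marked L gives the requested list; there are 14 such values of n.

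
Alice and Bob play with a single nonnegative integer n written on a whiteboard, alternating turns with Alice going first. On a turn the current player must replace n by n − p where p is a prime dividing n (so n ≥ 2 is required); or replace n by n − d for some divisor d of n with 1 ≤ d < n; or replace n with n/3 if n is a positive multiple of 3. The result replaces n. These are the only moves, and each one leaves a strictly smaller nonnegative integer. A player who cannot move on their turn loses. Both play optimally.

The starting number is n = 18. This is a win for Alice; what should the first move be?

Build the W/L table. Terminal = L. A non-terminal position is W if it has a move to some L; otherwise it is L.
n=0: no move → L
n=1: no move → L
n=2: W (go to 0, an L position)
n=3: W (go to 0, an L position)
n=4: L (options 2(W), 3(W) are all W)
n=5: W (go to 0, an L position)
n=6: W (go to 4, an L position)
n=7: W (go to 0, an L position)
n=8: W (go to 4, an L position)
n=9: L (options 3(W), 6(W), 8(W) are all W)
n=10: W (go to 9, an L position)
n=11: W (go to 0, an L position)
n=12: W (go to 4, an L position)
n=13: W (go to 0, an L position)
n=14: L (options 7(W), 12(W), 13(W) are all W)
n=15: W (go to 14, an L position)
n=16: W (go to 14, an L position)
n=17: W (go to 0, an L position)
n=18: W (go to 9, an L position)
From 18, the L positions reachable in one move are: 9.

Move to 9.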